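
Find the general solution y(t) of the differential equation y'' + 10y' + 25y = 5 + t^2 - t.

Characteristic equation r² + 10r + 25 = 0 has discriminant (10)² - 4·(25) = 0, so r = -5 is a repeated root.
Hence y_h = (C1 + C2*t)*exp(-5*t).
For the particular solution try y_p = A0 + A1*t + A2*t^2. Substituting and matching coefficients of each power of t gives A0 = 141/625, A1 = -9/125, A2 = 1/25, so y_p = 141/625 - 9*t/125 + t^2/25.

y = 141/625 - 9*t/125 + t**2/25 + C1*exp(-5*t) + C2*t*exp(-5*t)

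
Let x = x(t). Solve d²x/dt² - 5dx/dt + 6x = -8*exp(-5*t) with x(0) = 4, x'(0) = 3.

Characteristic equation r² - 5r + 6 = 0 factors as (r - 2)(r - 3) = 0, so r = 2, 3.
Hence x_h = C1*exp(2*t) + C2*exp(3*t).
Try x_p = A*exp(-5*t). Substituting into the equation and dividing by exp(-5*t) gives A = -1/7, so x_p = -exp(-5*t)/7.
General solution: x = -exp(-5*t)/7 + C1*exp(2*t) + C2*exp(3*t).
Apply the initial conditions: x(0) = -1/7 + C1 + C2 = 4 and x'(0) = 5/7 + 2*C1 + 3*C2 = 3. Solving gives C1 = 71/7, C2 = -6.

x = -6*exp(3*t) - exp(-5*t)/7 + 71*exp(2*t)/7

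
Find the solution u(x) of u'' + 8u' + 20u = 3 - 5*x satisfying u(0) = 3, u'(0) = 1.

Characteristic equation r² + 8r + 20 = 0 has discriminant (8)² - 4·(20) = -16 < 0, so r = -4 ± 2i.
Hence u_h = C1*cos(2*x)*exp(-4*x) + C2*exp(-4*x)*sin(2*x).
For the particular solution try u_p = A0 + A1*x. Substituting and matching coefficients of each power of x gives A0 = 1/4, A1 = -1/4, so u_p = 1/4 - x/4.
General solution: u = 1/4 - x/4 + C1*cos(2*x)*exp(-4*x) + C2*exp(-4*x)*sin(2*x).
Apply the initial conditions: u(0) = 1/4 + C1 = 3 and u'(0) = -1/4 - 4*C1 + 2*C2 = 1. Solving gives C1 = 11/4, C2 = 49/8.

u = 1/4 - x/4 + 11*cos(2*x)*exp(-4*x)/4 + 49*exp(-4*x)*sin(2*x)/8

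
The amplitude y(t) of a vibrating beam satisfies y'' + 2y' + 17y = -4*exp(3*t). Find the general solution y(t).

y = -exp(3*t)/8 + C1*cos(4*t)*exp(-t) + C2*exp(-t)*sin(4*t)

Characteristic equation r² + 2r + 17 = 0 has discriminant (2)² - 4·(17) = -64 < 0, so r = -1 ± 4i.
Hence y_h = C1*cos(4*t)*exp(-t) + C2*exp(-t)*sin(4*t).
Try y_p = A*exp(3*t). Substituting into the equation and dividing by exp(3*t) gives A = -1/8, so y_p = -exp(3*t)/8.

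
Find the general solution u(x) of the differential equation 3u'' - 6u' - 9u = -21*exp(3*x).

u = C1*exp(3*x) + C2*exp(-x) - 7*x*exp(3*x)/4

Divide through by 3: u'' - 2u' - 3u = -7*exp(3*x).
Characteristic equation r² - 2r - 3 = 0 factors as (r - 3)(r + 1) = 0, so r = 3, -1.
Hence u_h = C1*exp(3*x) + C2*exp(-x).
Since exp(3*x) solves the homogeneous equation (r = 3 is a root of multiplicity 1), multiply the trial by x. Try u_p = A*x*exp(3*x). Substituting into the equation and dividing by exp(3*x) gives A = -7/4, so u_p = -7*x*exp(3*x)/4.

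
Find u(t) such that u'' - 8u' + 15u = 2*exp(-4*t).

Characteristic equation r² - 8r + 15 = 0 factors as (r - 3)(r - 5) = 0, so r = 3, 5.
Hence u_h = C1*exp(3*t) + C2*exp(5*t).
Try u_p = A*exp(-4*t). Substituting into the equation and dividing by exp(-4*t) gives A = 2/63, so u_p = 2*exp(-4*t)/63.

u = 2*exp(-4*t)/63 + C1*exp(3*t) + C2*exp(5*t)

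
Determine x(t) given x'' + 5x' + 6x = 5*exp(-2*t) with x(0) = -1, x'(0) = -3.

Characteristic equation r² + 5r + 6 = 0 factors as (r + 3)(r + 2) = 0, so r = -3, -2.
Hence x_h = C1*exp(-3*t) + C2*exp(-2*t).
Since exp(-2*t) solves the homogeneous equation (r = -2 is a root of multiplicity 1), multiply the trial by t. Try x_p = A*t*exp(-2*t). Substituting into the equation and dividing by exp(-2*t) gives A = 5, so x_p = 5*t*exp(-2*t).
General solution: x = C1*exp(-3*t) + C2*exp(-2*t) + 5*t*exp(-2*t).
Apply the initial conditions: x(0) = C1 + C2 = -1 and x'(0) = 5 - 3*C1 - 2*C2 = -3. Solving gives C1 = 10, C2 = -11.

x = -11*exp(-2*t) + 10*exp(-3*t) + 5*t*exp(-2*t)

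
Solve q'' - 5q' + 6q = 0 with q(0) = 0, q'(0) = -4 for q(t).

q = -4*exp(3*t) + 4*exp(2*t)

Characteristic equation r² - 5r + 6 = 0 factors as (r - 3)(r - 2) = 0, so r = 3, 2.
Hence q_h = C1*exp(3*t) + C2*exp(2*t).
Apply the initial conditions: q(0) = C1 + C2 = 0 and q'(0) = 2*C2 + 3*C1 = -4. Solving gives C1 = -4, C2 = 4.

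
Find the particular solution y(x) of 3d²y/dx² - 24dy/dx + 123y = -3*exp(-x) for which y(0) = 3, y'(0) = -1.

Divide through by 3: y'' - 8y' + 41y = -exp(-x).
Characteristic equation r² - 8r + 41 = 0 has discriminant (-8)² - 4·(41) = -100 < 0, so r = 4 ± 5i.
Hence y_h = C1*cos(5*x)*exp(4*x) + C2*exp(4*x)*sin(5*x).
Try y_p = A*exp(-x). Substituting into the equation and dividing by exp(-x) gives A = -1/50, so y_p = -exp(-x)/50.
General solution: y = -exp(-x)/50 + C1*cos(5*x)*exp(4*x) + C2*exp(4*x)*sin(5*x).
Apply the initial conditions: y(0) = -1/50 + C1 = 3 and y'(0) = 1/50 + 4*C1 + 5*C2 = -1. Solving gives C1 = 151/50, C2 = -131/50.

y = -exp(-x)/50 - 131*exp(4*x)*sin(5*x)/50 + 151*cos(5*x)*exp(4*x)/50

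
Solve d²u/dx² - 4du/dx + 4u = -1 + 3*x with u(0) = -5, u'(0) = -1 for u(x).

u = 1/2 - 11*exp(2*x)/2 + 3*x/4 + 37*x*exp(2*x)/4

Characteristic equation r² - 4r + 4 = 0 has discriminant (-4)² - 4·(4) = 0, so r = 2 is a repeated root.
Hence u_h = (C1 + C2*x)*exp(2*x).
For the particular solution try u_p = A0 + A1*x. Substituting and matching coefficients of each power of x gives A0 = 1/2, A1 = 3/4, so u_p = 1/2 + 3*x/4.
General solution: u = 1/2 + 3*x/4 + C1*exp(2*x) + C2*x*exp(2*x).
Apply the initial conditions: u(0) = 1/2 + C1 = -5 and u'(0) = 3/4 + C2 + 2*C1 = -1. Solving gives C1 = -11/2, C2 = 37/4.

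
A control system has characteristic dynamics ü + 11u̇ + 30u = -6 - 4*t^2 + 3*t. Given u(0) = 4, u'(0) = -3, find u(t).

Characteristic equation r² + 11r + 30 = 0 factors as (r + 6)(r + 5) = 0, so r = -6, -5.
Hence u_h = C1*exp(-6*t) + C2*exp(-5*t).
For the particular solution try u_p = A0 + A1*t + A2*t^2. Substituting and matching coefficients of each power of t gives A0 = -8*2**(148/191)*3**(190/191)*5**(174/191)*7**(151/191)/3125, A1 = 89/450, A2 = -2/15, so u_p = -3559/13500 - 2*t^2/15 + 89*t/450.
General solution: u = -3559/13500 - 2*t^2/15 + 89*t/450 + C1*exp(-6*t) + C2*exp(-5*t).
Apply the initial conditions: u(0) = -3559/13500 + C1 + C2 = 4 and u'(0) = 89/450 - 6*C1 - 5*C2 = -3. Solving gives C1 = -1957/108, C2 = 2798/125.

u = -3559/13500 - 1957*exp(-6*t)/108 - 2*t**2/15 + 89*t/450 + 2798*exp(-5*t)/125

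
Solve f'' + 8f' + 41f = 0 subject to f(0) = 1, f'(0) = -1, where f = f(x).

Characteristic equation r² + 8r + 41 = 0 has discriminant (8)² - 4·(41) = -100 < 0, so r = -4 ± 5i.
Hence f_h = C1*cos(5*x)*exp(-4*x) + C2*exp(-4*x)*sin(5*x).
Apply the initial conditions: f(0) = C1 = 1 and f'(0) = -4*C1 + 5*C2 = -1. Solving gives C1 = 1, C2 = 3/5.

f = cos(5*x)*exp(-4*x) + 3*exp(-4*x)*sin(5*x)/5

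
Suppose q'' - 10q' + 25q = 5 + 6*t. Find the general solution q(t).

q = 37/125 + 6*t/25 + C1*exp(5*t) + C2*t*exp(5*t)

Characteristic equation r² - 10r + 25 = 0 has discriminant (-10)² - 4·(25) = 0, so r = 5 is a repeated root.
Hence q_h = (C1 + C2*t)*exp(5*t).
For the particular solution try q_p = A0 + A1*t. Substituting and matching coefficients of each power of t gives A0 = 37/125, A1 = 6/25, so q_p = 37/125 + 6*t/25.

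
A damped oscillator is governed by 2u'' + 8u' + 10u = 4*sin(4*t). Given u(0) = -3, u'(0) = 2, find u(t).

u = -32*cos(4*t)/377 - 22*sin(4*t)/377 - 1356*exp(-2*t)*sin(t)/377 - 1099*cos(t)*exp(-2*t)/377

Divide through by 2: u'' + 4u' + 5u = 2*sin(4*t).
Characteristic equation r² + 4r + 5 = 0 has discriminant (4)² - 4·(5) = -4 < 0, so r = -2 ± i.
Hence u_h = C1*cos(t)*exp(-2*t) + C2*exp(-2*t)*sin(t).
Try u_p = A*cos(4*t) + B*sin(4*t). Substituting and equating the coefficients of cos(4t) and sin(4t) gives A = -32/377, B = -22/377, so u_p = -32*cos(4*t)/377 - 22*sin(4*t)/377.
General solution: u = -32*cos(4*t)/377 - 22*sin(4*t)/377 + C1*cos(t)*exp(-2*t) + C2*exp(-2*t)*sin(t).
Apply the initial conditions: u(0) = -32/377 + C1 = -3 and u'(0) = -88/377 + C2 - 2*C1 = 2. Solving gives C1 = -1099/377, C2 = -1356/377.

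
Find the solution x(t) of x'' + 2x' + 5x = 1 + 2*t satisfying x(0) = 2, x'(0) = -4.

Characteristic equation r² + 2r + 5 = 0 has discriminant (2)² - 4·(5) = -16 < 0, so r = -1 ± 2i.
Hence x_h = C1*cos(2*t)*exp(-t) + C2*exp(-t)*sin(2*t).
For the particular solution try x_p = A0 + A1*t. Substituting and matching coefficients of each power of t gives A0 = 1/25, A1 = 2/5, so x_p = 1/25 + 2*t/5.
General solution: x = 1/25 + 2*t/5 + C1*cos(2*t)*exp(-t) + C2*exp(-t)*sin(2*t).
Apply the initial conditions: x(0) = 1/25 + C1 = 2 and x'(0) = 2/5 - C1 + 2*C2 = -4. Solving gives C1 = 49/25, C2 = -61/50.

x = 1/25 + 2*t/5 - 61*exp(-t)*sin(2*t)/50 + 49*cos(2*t)*exp(-t)/25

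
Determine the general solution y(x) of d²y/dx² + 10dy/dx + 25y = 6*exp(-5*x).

Characteristic equation r² + 10r + 25 = 0 has discriminant (10)² - 4·(25) = 0, so r = -5 is a repeated root.
Hence y_h = (C1 + C2*x)*exp(-5*x).
Since exp(-5*x) solves the homogeneous equation (r = -5 is a root of multiplicity 2), multiply the trial by x^2. Try y_p = A*x^2*exp(-5*x). Substituting into the equation and dividing by exp(-5*x) gives A = 3, so y_p = 3*x^2*exp(-5*x).

y = C1*exp(-5*x) + 3*x**2*exp(-5*x) + C2*x*exp(-5*x)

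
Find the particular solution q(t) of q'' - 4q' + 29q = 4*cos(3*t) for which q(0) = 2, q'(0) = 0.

Characteristic equation r² - 4r + 29 = 0 has discriminant (-4)² - 4·(29) = -100 < 0, so r = 2 ± 5i.
Hence q_h = C1*cos(5*t)*exp(2*t) + C2*exp(2*t)*sin(5*t).
Try q_p = A*cos(3*t) + B*sin(3*t). Substituting and equating the coefficients of cos(3t) and sin(3t) gives A = 5/34, B = -3/34, so q_p = -3*sin(3*t)/34 + 5*cos(3*t)/34.
General solution: q = -3*sin(3*t)/34 + 5*cos(3*t)/34 + C1*cos(5*t)*exp(2*t) + C2*exp(2*t)*sin(5*t).
Apply the initial conditions: q(0) = 5/34 + C1 = 2 and q'(0) = -9/34 + 2*C1 + 5*C2 = 0. Solving gives C1 = 63/34, C2 = -117/170.

q = -3*sin(3*t)/34 + 5*cos(3*t)/34 - 117*exp(2*t)*sin(5*t)/170 + 63*cos(5*t)*exp(2*t)/34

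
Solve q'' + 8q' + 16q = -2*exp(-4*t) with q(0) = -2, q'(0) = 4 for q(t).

Characteristic equation r² + 8r + 16 = 0 has discriminant (8)² - 4·(16) = 0, so r = -4 is a repeated root.
Hence q_h = (C1 + C2*t)*exp(-4*t).
Since exp(-4*t) solves the homogeneous equation (r = -4 is a root of multiplicity 2), multiply the trial by t^2. Try q_p = A*t^2*exp(-4*t). Substituting into the equation and dividing by exp(-4*t) gives A = -1, so q_p = -t^2*exp(-4*t).
General solution: q = C1*exp(-4*t) - t^2*exp(-4*t) + C2*t*exp(-4*t).
Apply the initial conditions: q(0) = C1 = -2 and q'(0) = C2 - 4*C1 = 4. Solving gives C1 = -2, C2 = -4.

q = -2*exp(-4*t) - t**2*exp(-4*t) - 4*t*exp(-4*t)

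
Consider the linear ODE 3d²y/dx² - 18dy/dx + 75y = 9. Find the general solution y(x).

Divide through by 3: y'' - 6y' + 25y = 3.
Characteristic equation r² - 6r + 25 = 0 has discriminant (-6)² - 4·(25) = -64 < 0, so r = 3 ± 4i.
Hence y_h = C1*cos(4*x)*exp(3*x) + C2*exp(3*x)*sin(4*x).
For the particular solution try y_p = A0. Substituting and matching coefficients of each power of x gives A0 = 3/25, so y_p = 3/25.

y = 3/25 + C1*cos(4*x)*exp(3*x) + C2*exp(3*x)*sin(4*x)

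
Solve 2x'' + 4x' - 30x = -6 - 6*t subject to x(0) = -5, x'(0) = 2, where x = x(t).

Divide through by 2: x'' + 2x' - 15x = -3 - 3*t.
Characteristic equation r² + 2r - 15 = 0 factors as (r + 5)(r - 3) = 0, so r = -5, 3.
Hence x_h = C1*exp(-5*t) + C2*exp(3*t).
For the particular solution try x_p = A0 + A1*t. Substituting and matching coefficients of each power of t gives A0 = 17/75, A1 = 1/5, so x_p = 17/75 + t/5.
General solution: x = 17/75 + t/5 + C1*exp(-5*t) + C2*exp(3*t).
Apply the initial conditions: x(0) = 17/75 + C1 + C2 = -5 and x'(0) = 1/5 - 5*C1 + 3*C2 = 2. Solving gives C1 = -437/200, C2 = -73/24.

x = 17/75 - 437*exp(-5*t)/200 - 73*exp(3*t)/24 + t/5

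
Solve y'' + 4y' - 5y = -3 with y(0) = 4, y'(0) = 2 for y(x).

y = 3/5 + 7*exp(-5*x)/30 + 19*exp(x)/6

Characteristic equation r² + 4r - 5 = 0 factors as (r + 5)(r - 1) = 0, so r = -5, 1.
Hence y_h = C1*exp(-5*x) + C2*exp(x).
For the particular solution try y_p = A0. Substituting and matching coefficients of each power of x gives A0 = 3/5, so y_p = 3/5.
General solution: y = 3/5 + C1*exp(-5*x) + C2*exp(x).
Apply the initial conditions: y(0) = 3/5 + C1 + C2 = 4 and y'(0) = C2 - 5*C1 = 2. Solving gives C1 = 7/30, C2 = 19/6.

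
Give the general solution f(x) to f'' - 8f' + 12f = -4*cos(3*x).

Characteristic equation r² - 8r + 12 = 0 factors as (r - 2)(r - 6) = 0, so r = 2, 6.
Hence f_h = C1*exp(2*x) + C2*exp(6*x).
Try f_p = A*cos(3*x) + B*sin(3*x). Substituting and equating the coefficients of cos(3x) and sin(3x) gives A = -4/195, B = 32/195, so f_p = -4*cos(3*x)/195 + 32*sin(3*x)/195.

f = -4*cos(3*x)/195 + 32*sin(3*x)/195 + C1*exp(2*x) + C2*exp(6*x)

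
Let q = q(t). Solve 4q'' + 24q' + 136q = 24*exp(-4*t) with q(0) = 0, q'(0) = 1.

Divide through by 4: q'' + 6q' + 34q = 6*exp(-4*t).
Characteristic equation r² + 6r + 34 = 0 has discriminant (6)² - 4·(34) = -100 < 0, so r = -3 ± 5i.
Hence q_h = C1*cos(5*t)*exp(-3*t) + C2*exp(-3*t)*sin(5*t).
Try q_p = A*exp(-4*t). Substituting into the equation and dividing by exp(-4*t) gives A = 3/13, so q_p = 3*exp(-4*t)/13.
General solution: q = 3*exp(-4*t)/13 + C1*cos(5*t)*exp(-3*t) + C2*exp(-3*t)*sin(5*t).
Apply the initial conditions: q(0) = 3/13 + C1 = 0 and q'(0) = -12/13 - 3*C1 + 5*C2 = 1. Solving gives C1 = -3/13, C2 = 16/65.

q = 3*exp(-4*t)/13 - 3*cos(5*t)*exp(-3*t)/13 + 16*exp(-3*t)*sin(5*t)/65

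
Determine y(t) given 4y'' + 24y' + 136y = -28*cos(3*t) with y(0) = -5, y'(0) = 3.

Divide through by 4: y'' + 6y' + 34y = -7*cos(3*t).
Characteristic equation r² + 6r + 34 = 0 has discriminant (6)² - 4·(34) = -100 < 0, so r = -3 ± 5i.
Hence y_h = C1*cos(5*t)*exp(-3*t) + C2*exp(-3*t)*sin(5*t).
Try y_p = A*cos(3*t) + B*sin(3*t). Substituting and equating the coefficients of cos(3t) and sin(3t) gives A = -175/949, B = -126/949, so y_p = -175*cos(3*t)/949 - 126*sin(3*t)/949.
General solution: y = -175*cos(3*t)/949 - 126*sin(3*t)/949 + C1*cos(5*t)*exp(-3*t) + C2*exp(-3*t)*sin(5*t).
Apply the initial conditions: y(0) = -175/949 + C1 = -5 and y'(0) = -378/949 - 3*C1 + 5*C2 = 3. Solving gives C1 = -4570/949, C2 = -2097/949.

y = -175*cos(3*t)/949 - 126*sin(3*t)/949 - 4570*cos(5*t)*exp(-3*t)/949 - 2097*exp(-3*t)*sin(5*t)/949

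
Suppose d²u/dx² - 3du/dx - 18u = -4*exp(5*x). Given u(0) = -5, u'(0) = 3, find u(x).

Characteristic equation r² - 3r - 18 = 0 factors as (r + 3)(r - 6) = 0, so r = -3, 6.
Hence u_h = C1*exp(-3*x) + C2*exp(6*x).
Try u_p = A*exp(5*x). Substituting into the equation and dividing by exp(5*x) gives A = 1/2, so u_p = exp(5*x)/2.
General solution: u = exp(5*x)/2 + C1*exp(-3*x) + C2*exp(6*x).
Apply the initial conditions: u(0) = 1/2 + C1 + C2 = -5 and u'(0) = 5/2 - 3*C1 + 6*C2 = 3. Solving gives C1 = -67/18, C2 = -16/9.

u = exp(5*x)/2 - 67*exp(-3*x)/18 - 16*exp(6*x)/9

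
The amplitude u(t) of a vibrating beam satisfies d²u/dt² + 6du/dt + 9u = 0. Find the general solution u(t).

Characteristic equation r² + 6r + 9 = 0 has discriminant (6)² - 4·(9) = 0, so r = -3 is a repeated root.
Hence u_h = (C1 + C2*t)*exp(-3*t).

u = C1*exp(-3*t) + C2*t*exp(-3*t)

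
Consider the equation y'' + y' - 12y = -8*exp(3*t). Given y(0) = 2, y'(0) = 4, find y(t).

Characteristic equation r² + r - 12 = 0 factors as (r - 3)(r + 4) = 0, so r = 3, -4.
Hence y_h = C1*exp(3*t) + C2*exp(-4*t).
Since exp(3*t) solves the homogeneous equation (r = 3 is a root of multiplicity 1), multiply the trial by t. Try y_p = A*t*exp(3*t). Substituting into the equation and dividing by exp(3*t) gives A = -8/7, so y_p = -8*t*exp(3*t)/7.
General solution: y = C1*exp(3*t) + C2*exp(-4*t) - 8*t*exp(3*t)/7.
Apply the initial conditions: y(0) = C1 + C2 = 2 and y'(0) = -8/7 - 4*C2 + 3*C1 = 4. Solving gives C1 = 92/49, C2 = 6/49.

y = 6*exp(-4*t)/49 + 92*exp(3*t)/49 - 8*t*exp(3*t)/7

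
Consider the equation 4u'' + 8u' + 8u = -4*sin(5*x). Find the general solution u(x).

Divide through by 4: u'' + 2u' + 2u = -sin(5*x).
Characteristic equation r² + 2r + 2 = 0 has discriminant (2)² - 4·(2) = -4 < 0, so r = -1 ± i.
Hence u_h = C1*cos(x)*exp(-x) + C2*exp(-x)*sin(x).
Try u_p = A*cos(5*x) + B*sin(5*x). Substituting and equating the coefficients of cos(5x) and sin(5x) gives A = 10/629, B = 23/629, so u_p = 10*cos(5*x)/629 + 23*sin(5*x)/629.

u = 10*cos(5*x)/629 + 23*sin(5*x)/629 + C1*cos(x)*exp(-x) + C2*exp(-x)*sin(x)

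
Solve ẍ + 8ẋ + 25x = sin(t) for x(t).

Characteristic equation r² + 8r + 25 = 0 has discriminant (8)² - 4·(25) = -36 < 0, so r = -4 ± 3i.
Hence x_h = C1*cos(3*t)*exp(-4*t) + C2*exp(-4*t)*sin(3*t).
Try x_p = A*cos(t) + B*sin(t). Substituting and equating the coefficients of cos(t) and sin(t) gives A = -1/80, B = 3/80, so x_p = -cos(t)/80 + 3*sin(t)/80.

x = -cos(t)/80 + 3*sin(t)/80 + C1*cos(3*t)*exp(-4*t) + C2*exp(-4*t)*sin(3*t)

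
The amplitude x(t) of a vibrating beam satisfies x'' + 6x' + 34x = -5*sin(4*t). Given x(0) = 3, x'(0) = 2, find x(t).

Characteristic equation r² + 6r + 34 = 0 has discriminant (6)² - 4·(34) = -100 < 0, so r = -3 ± 5i.
Hence x_h = C1*cos(5*t)*exp(-3*t) + C2*exp(-3*t)*sin(5*t).
Try x_p = A*cos(4*t) + B*sin(4*t). Substituting and equating the coefficients of cos(4t) and sin(4t) gives A = 2/15, B = -1/10, so x_p = -sin(4*t)/10 + 2*cos(4*t)/15.
General solution: x = -sin(4*t)/10 + 2*cos(4*t)/15 + C1*cos(5*t)*exp(-3*t) + C2*exp(-3*t)*sin(5*t).
Apply the initial conditions: x(0) = 2/15 + C1 = 3 and x'(0) = -2/5 - 3*C1 + 5*C2 = 2. Solving gives C1 = 43/15, C2 = 11/5.

x = -sin(4*t)/10 + 2*cos(4*t)/15 + 11*exp(-3*t)*sin(5*t)/5 + 43*cos(5*t)*exp(-3*t)/15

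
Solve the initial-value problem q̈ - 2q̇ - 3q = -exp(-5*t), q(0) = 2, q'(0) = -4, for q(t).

Characteristic equation r² - 2r - 3 = 0 factors as (r - 3)(r + 1) = 0, so r = 3, -1.
Hence q_h = C1*exp(3*t) + C2*exp(-t).
Try q_p = A*exp(-5*t). Substituting into the equation and dividing by exp(-5*t) gives A = -1/32, so q_p = -exp(-5*t)/32.
General solution: q = -exp(-5*t)/32 + C1*exp(3*t) + C2*exp(-t).
Apply the initial conditions: q(0) = -1/32 + C1 + C2 = 2 and q'(0) = 5/32 - C2 + 3*C1 = -4. Solving gives C1 = -17/32, C2 = 41/16.

q = -17*exp(3*t)/32 - exp(-5*t)/32 + 41*exp(-t)/16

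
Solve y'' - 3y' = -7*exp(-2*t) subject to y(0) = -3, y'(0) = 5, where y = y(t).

Characteristic equation r² - 3r = 0 factors as (r - 3)r = 0, so r = 3, 0.
Hence y_h = C1*exp(3*t) + C2.
Try y_p = A*exp(-2*t). Substituting into the equation and dividing by exp(-2*t) gives A = -7/10, so y_p = -7*exp(-2*t)/10.
General solution: y = C2 - 7*exp(-2*t)/10 + C1*exp(3*t).
Apply the initial conditions: y(0) = -7/10 + C1 + C2 = -3 and y'(0) = 7/5 + 3*C1 = 5. Solving gives C1 = 6/5, C2 = -7/2.

y = -7/2 - 7*exp(-2*t)/10 + 6*exp(3*t)/5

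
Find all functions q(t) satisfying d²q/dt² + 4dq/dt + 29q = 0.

Characteristic equation r² + 4r + 29 = 0 has discriminant (4)² - 4·(29) = -100 < 0, so r = -2 ± 5i.
Hence q_h = C1*cos(5*t)*exp(-2*t) + C2*exp(-2*t)*sin(5*t).

q = C1*cos(5*t)*exp(-2*t) + C2*exp(-2*t)*sin(5*t)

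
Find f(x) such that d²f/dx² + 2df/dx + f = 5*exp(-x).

f = C1*exp(-x) + 5*x**2*exp(-x)/2 + C2*x*exp(-x)

Characteristic equation r² + 2r + 1 = 0 has discriminant (2)² - 4·(1) = 0, so r = -1 is a repeated root.
Hence f_h = (C1 + C2*x)*exp(-x).
Since exp(-x) solves the homogeneous equation (r = -1 is a root of multiplicity 2), multiply the trial by x^2. Try f_p = A*x^2*exp(-x). Substituting into the equation and dividing by exp(-x) gives A = 5/2, so f_p = 5*x^2*exp(-x)/2.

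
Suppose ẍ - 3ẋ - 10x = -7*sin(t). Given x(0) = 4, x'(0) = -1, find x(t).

x = -21*cos(t)/130 + 16*exp(-2*t)/5 + 25*exp(5*t)/26 + 77*sin(t)/130

Characteristic equation r² - 3r - 10 = 0 factors as (r - 5)(r + 2) = 0, so r = 5, -2.
Hence x_h = C1*exp(5*t) + C2*exp(-2*t).
Try x_p = A*cos(t) + B*sin(t). Substituting and equating the coefficients of cos(t) and sin(t) gives A = -21/130, B = 77/130, so x_p = -21*cos(t)/130 + 77*sin(t)/130.
General solution: x = -21*cos(t)/130 + 77*sin(t)/130 + C1*exp(5*t) + C2*exp(-2*t).
Apply the initial conditions: x(0) = -21/130 + C1 + C2 = 4 and x'(0) = 77/130 - 2*C2 + 5*C1 = -1. Solving gives C1 = 25/26, C2 = 16/5.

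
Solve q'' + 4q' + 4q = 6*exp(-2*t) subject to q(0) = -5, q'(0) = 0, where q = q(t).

q = -5*exp(-2*t) - 10*t*exp(-2*t) + 3*t**2*exp(-2*t)

Characteristic equation r² + 4r + 4 = 0 has discriminant (4)² - 4·(4) = 0, so r = -2 is a repeated root.
Hence q_h = (C1 + C2*t)*exp(-2*t).
Since exp(-2*t) solves the homogeneous equation (r = -2 is a root of multiplicity 2), multiply the trial by t^2. Try q_p = A*t^2*exp(-2*t). Substituting into the equation and dividing by exp(-2*t) gives A = 3, so q_p = 3*t^2*exp(-2*t).
General solution: q = C1*exp(-2*t) + 3*t^2*exp(-2*t) + C2*t*exp(-2*t).
Apply the initial conditions: q(0) = C1 = -5 and q'(0) = C2 - 2*C1 = 0. Solving gives C1 = -5, C2 = -10.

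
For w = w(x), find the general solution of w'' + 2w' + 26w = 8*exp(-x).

w = 8*exp(-x)/25 + C1*cos(5*x)*exp(-x) + C2*exp(-x)*sin(5*x)

Characteristic equation r² + 2r + 26 = 0 has discriminant (2)² - 4·(26) = -100 < 0, so r = -1 ± 5i.
Hence w_h = C1*cos(5*x)*exp(-x) + C2*exp(-x)*sin(5*x).
Try w_p = A*exp(-x). Substituting into the equation and dividing by exp(-x) gives A = 8/25, so w_p = 8*exp(-x)/25.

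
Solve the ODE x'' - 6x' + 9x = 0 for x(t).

x = C1*exp(3*t) + C2*t*exp(3*t)

Characteristic equation r² - 6r + 9 = 0 has discriminant (-6)² - 4·(9) = 0, so r = 3 is a repeated root.
Hence x_h = (C1 + C2*t)*exp(3*t).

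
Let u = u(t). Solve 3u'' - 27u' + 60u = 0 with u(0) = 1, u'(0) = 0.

Divide through by 3: u'' - 9u' + 20u = 0.
Characteristic equation r² - 9r + 20 = 0 factors as (r - 5)(r - 4) = 0, so r = 5, 4.
Hence u_h = C1*exp(5*t) + C2*exp(4*t).
Apply the initial conditions: u(0) = C1 + C2 = 1 and u'(0) = 4*C2 + 5*C1 = 0. Solving gives C1 = -4, C2 = 5.

u = -4*exp(5*t) + 5*exp(4*t)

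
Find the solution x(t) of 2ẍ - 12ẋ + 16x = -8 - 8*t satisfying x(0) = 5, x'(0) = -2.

Divide through by 2: x'' - 6x' + 8x = -4 - 4*t.
Characteristic equation r² - 6r + 8 = 0 factors as (r - 4)(r - 2) = 0, so r = 4, 2.
Hence x_h = C1*exp(4*t) + C2*exp(2*t).
For the particular solution try x_p = A0 + A1*t. Substituting and matching coefficients of each power of t gives A0 = -7/8, A1 = -1/2, so x_p = -7/8 - t/2.
General solution: x = -7/8 - t/2 + C1*exp(4*t) + C2*exp(2*t).
Apply the initial conditions: x(0) = -7/8 + C1 + C2 = 5 and x'(0) = -1/2 + 2*C2 + 4*C1 = -2. Solving gives C1 = -53/8, C2 = 25/2.

x = -7/8 - 53*exp(4*t)/8 - t/2 + 25*exp(2*t)/2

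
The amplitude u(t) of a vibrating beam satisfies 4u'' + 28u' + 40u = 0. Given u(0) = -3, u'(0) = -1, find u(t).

Divide through by 4: u'' + 7u' + 10u = 0.
Characteristic equation r² + 7r + 10 = 0 factors as (r + 5)(r + 2) = 0, so r = -5, -2.
Hence u_h = C1*exp(-5*t) + C2*exp(-2*t).
Apply the initial conditions: u(0) = C1 + C2 = -3 and u'(0) = -5*C1 - 2*C2 = -1. Solving gives C1 = 7/3, C2 = -16/3.

u = -16*exp(-2*t)/3 + 7*exp(-5*t)/3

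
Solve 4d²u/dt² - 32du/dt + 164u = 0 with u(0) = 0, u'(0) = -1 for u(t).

Divide through by 4: u'' - 8u' + 41u = 0.
Characteristic equation r² - 8r + 41 = 0 has discriminant (-8)² - 4·(41) = -100 < 0, so r = 4 ± 5i.
Hence u_h = C1*cos(5*t)*exp(4*t) + C2*exp(4*t)*sin(5*t).
Apply the initial conditions: u(0) = C1 = 0 and u'(0) = 4*C1 + 5*C2 = -1. Solving gives C1 = 0, C2 = -1/5.

u = -exp(4*t)*sin(5*t)/5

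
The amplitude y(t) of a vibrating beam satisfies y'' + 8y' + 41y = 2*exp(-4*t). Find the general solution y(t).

y = 2*exp(-4*t)/25 + C1*cos(5*t)*exp(-4*t) + C2*exp(-4*t)*sin(5*t)

Characteristic equation r² + 8r + 41 = 0 has discriminant (8)² - 4·(41) = -100 < 0, so r = -4 ± 5i.
Hence y_h = C1*cos(5*t)*exp(-4*t) + C2*exp(-4*t)*sin(5*t).
Try y_p = A*exp(-4*t). Substituting into the equation and dividing by exp(-4*t) gives A = 2/25, so y_p = 2*exp(-4*t)/25.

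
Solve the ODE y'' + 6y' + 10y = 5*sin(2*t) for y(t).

y = -cos(2*t)/3 + sin(2*t)/6 + C1*cos(t)*exp(-3*t) + C2*exp(-3*t)*sin(t)

Characteristic equation r² + 6r + 10 = 0 has discriminant (6)² - 4·(10) = -4 < 0, so r = -3 ± i.
Hence y_h = C1*cos(t)*exp(-3*t) + C2*exp(-3*t)*sin(t).
Try y_p = A*cos(2*t) + B*sin(2*t). Substituting and equating the coefficients of cos(2t) and sin(2t) gives A = -1/3, B = 1/6, so y_p = -cos(2*t)/3 + sin(2*t)/6.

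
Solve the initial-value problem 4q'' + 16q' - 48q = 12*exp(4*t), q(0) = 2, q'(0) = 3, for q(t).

q = 3*exp(4*t)/20 + 13*exp(-6*t)/80 + 27*exp(2*t)/16

Divide through by 4: q'' + 4q' - 12q = 3*exp(4*t).
Characteristic equation r² + 4r - 12 = 0 factors as (r + 6)(r - 2) = 0, so r = -6, 2.
Hence q_h = C1*exp(-6*t) + C2*exp(2*t).
Try q_p = A*exp(4*t). Substituting into the equation and dividing by exp(4*t) gives A = 3/20, so q_p = 3*exp(4*t)/20.
General solution: q = 3*exp(4*t)/20 + C1*exp(-6*t) + C2*exp(2*t).
Apply the initial conditions: q(0) = 3/20 + C1 + C2 = 2 and q'(0) = 3/5 - 6*C1 + 2*C2 = 3. Solving gives C1 = 13/80, C2 = 27/16.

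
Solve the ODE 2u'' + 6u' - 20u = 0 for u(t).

Divide through by 2: u'' + 3u' - 10u = 0.
Characteristic equation r² + 3r - 10 = 0 factors as (r + 5)(r - 2) = 0, so r = -5, 2.
Hence u_h = C1*exp(-5*t) + C2*exp(2*t).

u = C1*exp(-5*t) + C2*exp(2*t)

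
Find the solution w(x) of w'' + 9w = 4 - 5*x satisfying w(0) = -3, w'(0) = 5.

w = 4/9 - 31*cos(3*x)/9 - 5*x/9 + 50*sin(3*x)/27

Characteristic equation r² + 9 = 0 has discriminant (0)² - 4·(9) = -36 < 0, so r = ± 3i.
Hence w_h = C1*cos(3*x) + C2*sin(3*x).
For the particular solution try w_p = A0 + A1*x. Substituting and matching coefficients of each power of x gives A0 = 4/9, A1 = -5/9, so w_p = 4/9 - 5*x/9.
General solution: w = 4/9 - 5*x/9 + C1*cos(3*x) + C2*sin(3*x).
Apply the initial conditions: w(0) = 4/9 + C1 = -3 and w'(0) = -5/9 + 3*C2 = 5. Solving gives C1 = -31/9, C2 = 50/27.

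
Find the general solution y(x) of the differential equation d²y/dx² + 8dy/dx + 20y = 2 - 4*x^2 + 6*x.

y = -8/125 - x**2/5 + 23*x/50 + C1*cos(2*x)*exp(-4*x) + C2*exp(-4*x)*sin(2*x)

Characteristic equation r² + 8r + 20 = 0 has discriminant (8)² - 4·(20) = -16 < 0, so r = -4 ± 2i.
Hence y_h = C1*cos(2*x)*exp(-4*x) + C2*exp(-4*x)*sin(2*x).
For the particular solution try y_p = A0 + A1*x + A2*x^2. Substituting and matching coefficients of each power of x gives A0 = -8/125, A1 = 23/50, A2 = -1/5, so y_p = -8/125 - x^2/5 + 23*x/50.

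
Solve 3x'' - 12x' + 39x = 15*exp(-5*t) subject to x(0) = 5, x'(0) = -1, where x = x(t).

x = 5*exp(-5*t)/58 - 201*exp(2*t)*sin(3*t)/58 + 285*cos(3*t)*exp(2*t)/58

Divide through by 3: x'' - 4x' + 13x = 5*exp(-5*t).
Characteristic equation r² - 4r + 13 = 0 has discriminant (-4)² - 4·(13) = -36 < 0, so r = 2 ± 3i.
Hence x_h = C1*cos(3*t)*exp(2*t) + C2*exp(2*t)*sin(3*t).
Try x_p = A*exp(-5*t). Substituting into the equation and dividing by exp(-5*t) gives A = 5/58, so x_p = 5*exp(-5*t)/58.
General solution: x = 5*exp(-5*t)/58 + C1*cos(3*t)*exp(2*t) + C2*exp(2*t)*sin(3*t).
Apply the initial conditions: x(0) = 5/58 + C1 = 5 and x'(0) = -25/58 + 2*C1 + 3*C2 = -1. Solving gives C1 = 285/58, C2 = -201/58.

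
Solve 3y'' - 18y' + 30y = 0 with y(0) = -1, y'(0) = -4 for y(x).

y = -cos(x)*exp(3*x) - exp(3*x)*sin(x)

Divide through by 3: y'' - 6y' + 10y = 0.
Characteristic equation r² - 6r + 10 = 0 has discriminant (-6)² - 4·(10) = -4 < 0, so r = 3 ± i.
Hence y_h = C1*cos(x)*exp(3*x) + C2*exp(3*x)*sin(x).
Apply the initial conditions: y(0) = C1 = -1 and y'(0) = C2 + 3*C1 = -4. Solving gives C1 = -1, C2 = -1.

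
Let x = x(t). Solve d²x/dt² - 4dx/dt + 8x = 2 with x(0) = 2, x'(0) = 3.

Characteristic equation r² - 4r + 8 = 0 has discriminant (-4)² - 4·(8) = -16 < 0, so r = 2 ± 2i.
Hence x_h = C1*cos(2*t)*exp(2*t) + C2*exp(2*t)*sin(2*t).
For the particular solution try x_p = A0. Substituting and matching coefficients of each power of t gives A0 = 1/4, so x_p = 1/4.
General solution: x = 1/4 + C1*cos(2*t)*exp(2*t) + C2*exp(2*t)*sin(2*t).
Apply the initial conditions: x(0) = 1/4 + C1 = 2 and x'(0) = 2*C1 + 2*C2 = 3. Solving gives C1 = 7/4, C2 = -1/4.

x = 1/4 - exp(2*t)*sin(2*t)/4 + 7*cos(2*t)*exp(2*t)/4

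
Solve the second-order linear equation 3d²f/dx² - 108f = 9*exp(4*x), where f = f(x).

f = -3*exp(4*x)/20 + C1*exp(-6*x) + C2*exp(6*x)

Divide through by 3: f'' - 36f = 3*exp(4*x).
Characteristic equation r² - 36 = 0 factors as (r + 6)(r - 6) = 0, so r = -6, 6.
Hence f_h = C1*exp(-6*x) + C2*exp(6*x).
Try f_p = A*exp(4*x). Substituting into the equation and dividing by exp(4*x) gives A = -3/20, so f_p = -3*exp(4*x)/20.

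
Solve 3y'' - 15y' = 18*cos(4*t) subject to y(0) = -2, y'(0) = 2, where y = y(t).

y = -12/5 - 15*sin(4*t)/82 - 6*cos(4*t)/41 + 112*exp(5*t)/205

Divide through by 3: y'' - 5y' = 6*cos(4*t).
Characteristic equation r² - 5r = 0 factors as (r - 5)r = 0, so r = 5, 0.
Hence y_h = C1*exp(5*t) + C2.
Try y_p = A*cos(4*t) + B*sin(4*t). Substituting and equating the coefficients of cos(4t) and sin(4t) gives A = -6/41, B = -15/82, so y_p = -15*sin(4*t)/82 - 6*cos(4*t)/41.
General solution: y = C2 - 15*sin(4*t)/82 - 6*cos(4*t)/41 + C1*exp(5*t).
Apply the initial conditions: y(0) = -6/41 + C1 + C2 = -2 and y'(0) = -30/41 + 5*C1 = 2. Solving gives C1 = 112/205, C2 = -12/5.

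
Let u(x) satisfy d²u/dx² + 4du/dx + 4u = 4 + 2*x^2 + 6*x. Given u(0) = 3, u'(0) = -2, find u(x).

u = 1/4 + x/2 + x**2/2 + 11*exp(-2*x)/4 + 3*x*exp(-2*x)

Characteristic equation r² + 4r + 4 = 0 has discriminant (4)² - 4·(4) = 0, so r = -2 is a repeated root.
Hence u_h = (C1 + C2*x)*exp(-2*x).
For the particular solution try u_p = A0 + A1*x + A2*x^2. Substituting and matching coefficients of each power of x gives A0 = 1/4, A1 = 1/2, A2 = 1/2, so u_p = 1/4 + x/2 + x^2/2.
General solution: u = 1/4 + x/2 + x^2/2 + C1*exp(-2*x) + C2*x*exp(-2*x).
Apply the initial conditions: u(0) = 1/4 + C1 = 3 and u'(0) = 1/2 + C2 - 2*C1 = -2. Solving gives C1 = 11/4, C2 = 3.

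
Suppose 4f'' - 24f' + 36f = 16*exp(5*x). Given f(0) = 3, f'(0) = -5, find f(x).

f = 2*exp(3*x) - 16*x*exp(3*x) + exp(5*x)

Divide through by 4: f'' - 6f' + 9f = 4*exp(5*x).
Characteristic equation r² - 6r + 9 = 0 has discriminant (-6)² - 4·(9) = 0, so r = 3 is a repeated root.
Hence f_h = (C1 + C2*x)*exp(3*x).
Try f_p = A*exp(5*x). Substituting into the equation and dividing by exp(5*x) gives A = 1, so f_p = exp(5*x).
General solution: f = C1*exp(3*x) + C2*x*exp(3*x) + exp(5*x).
Apply the initial conditions: f(0) = 1 + C1 = 3 and f'(0) = 5 + C2 + 3*C1 = -5. Solving gives C1 = 2, C2 = -16.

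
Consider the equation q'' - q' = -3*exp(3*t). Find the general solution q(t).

Characteristic equation r² - r = 0 factors as (r - 1)r = 0, so r = 1, 0.
Hence q_h = C1*exp(t) + C2.
Try q_p = A*exp(3*t). Substituting into the equation and dividing by exp(3*t) gives A = -1/2, so q_p = -exp(3*t)/2.

q = C2 - exp(3*t)/2 + C1*exp(t)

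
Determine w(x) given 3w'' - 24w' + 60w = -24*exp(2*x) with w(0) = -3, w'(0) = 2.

w = -exp(2*x) - 2*cos(2*x)*exp(4*x) + 6*exp(4*x)*sin(2*x)

Divide through by 3: w'' - 8w' + 20w = -8*exp(2*x).
Characteristic equation r² - 8r + 20 = 0 has discriminant (-8)² - 4·(20) = -16 < 0, so r = 4 ± 2i.
Hence w_h = C1*cos(2*x)*exp(4*x) + C2*exp(4*x)*sin(2*x).
Try w_p = A*exp(2*x). Substituting into the equation and dividing by exp(2*x) gives A = -1, so w_p = -exp(2*x).
General solution: w = -exp(2*x) + C1*cos(2*x)*exp(4*x) + C2*exp(4*x)*sin(2*x).
Apply the initial conditions: w(0) = -1 + C1 = -3 and w'(0) = -2 + 2*C2 + 4*C1 = 2. Solving gives C1 = -2, C2 = 6.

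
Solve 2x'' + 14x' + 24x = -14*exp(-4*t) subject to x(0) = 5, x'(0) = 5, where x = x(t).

x = -13*exp(-4*t) + 18*exp(-3*t) + 7*t*exp(-4*t)

Divide through by 2: x'' + 7x' + 12x = -7*exp(-4*t).
Characteristic equation r² + 7r + 12 = 0 factors as (r + 3)(r + 4) = 0, so r = -3, -4.
Hence x_h = C1*exp(-3*t) + C2*exp(-4*t).
Since exp(-4*t) solves the homogeneous equation (r = -4 is a root of multiplicity 1), multiply the trial by t. Try x_p = A*t*exp(-4*t). Substituting into the equation and dividing by exp(-4*t) gives A = 7, so x_p = 7*t*exp(-4*t).
General solution: x = C1*exp(-3*t) + C2*exp(-4*t) + 7*t*exp(-4*t).
Apply the initial conditions: x(0) = C1 + C2 = 5 and x'(0) = 7 - 4*C2 - 3*C1 = 5. Solving gives C1 = 18, C2 = -13.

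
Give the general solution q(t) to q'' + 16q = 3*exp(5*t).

Characteristic equation r² + 16 = 0 has discriminant (0)² - 4·(16) = -64 < 0, so r = ± 4i.
Hence q_h = C1*cos(4*t) + C2*sin(4*t).
Try q_p = A*exp(5*t). Substituting into the equation and dividing by exp(5*t) gives A = 3/41, so q_p = 3*exp(5*t)/41.

q = 3*exp(5*t)/41 + C1*cos(4*t) + C2*sin(4*t)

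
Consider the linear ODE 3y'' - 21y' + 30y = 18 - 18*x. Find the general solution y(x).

Divide through by 3: y'' - 7y' + 10y = 6 - 6*x.
Characteristic equation r² - 7r + 10 = 0 factors as (r - 2)(r - 5) = 0, so r = 2, 5.
Hence y_h = C1*exp(2*x) + C2*exp(5*x).
For the particular solution try y_p = A0 + A1*x. Substituting and matching coefficients of each power of x gives A0 = 9/50, A1 = -3/5, so y_p = 9/50 - 3*x/5.

y = 9/50 - 3*x/5 + C1*exp(2*x) + C2*exp(5*x)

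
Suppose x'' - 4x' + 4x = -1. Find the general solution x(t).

x = -1/4 + C1*exp(2*t) + C2*t*exp(2*t)

Characteristic equation r² - 4r + 4 = 0 has discriminant (-4)² - 4·(4) = 0, so r = 2 is a repeated root.
Hence x_h = (C1 + C2*t)*exp(2*t).
For the particular solution try x_p = A0. Substituting and matching coefficients of each power of t gives A0 = -1/4, so x_p = -1/4.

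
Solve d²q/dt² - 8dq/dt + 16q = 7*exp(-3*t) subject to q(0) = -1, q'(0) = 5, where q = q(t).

Characteristic equation r² - 8r + 16 = 0 has discriminant (-8)² - 4·(16) = 0, so r = 4 is a repeated root.
Hence q_h = (C1 + C2*t)*exp(4*t).
Try q_p = A*exp(-3*t). Substituting into the equation and dividing by exp(-3*t) gives A = 1/7, so q_p = exp(-3*t)/7.
General solution: q = exp(-3*t)/7 + C1*exp(4*t) + C2*t*exp(4*t).
Apply the initial conditions: q(0) = 1/7 + C1 = -1 and q'(0) = -3/7 + C2 + 4*C1 = 5. Solving gives C1 = -8/7, C2 = 10.

q = -8*exp(4*t)/7 + exp(-3*t)/7 + 10*t*exp(4*t)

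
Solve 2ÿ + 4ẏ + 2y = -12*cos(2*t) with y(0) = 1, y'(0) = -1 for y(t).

y = -24*sin(2*t)/25 + 7*exp(-t)/25 + 18*cos(2*t)/25 + 6*t*exp(-t)/5

Divide through by 2: y'' + 2y' + y = -6*cos(2*t).
Characteristic equation r² + 2r + 1 = 0 has discriminant (2)² - 4·(1) = 0, so r = -1 is a repeated root.
Hence y_h = (C1 + C2*t)*exp(-t).
Try y_p = A*cos(2*t) + B*sin(2*t). Substituting and equating the coefficients of cos(2t) and sin(2t) gives A = 18/25, B = -24/25, so y_p = -24*sin(2*t)/25 + 18*cos(2*t)/25.
General solution: y = -24*sin(2*t)/25 + 18*cos(2*t)/25 + C1*exp(-t) + C2*t*exp(-t).
Apply the initial conditions: y(0) = 18/25 + C1 = 1 and y'(0) = -48/25 + C2 - C1 = -1. Solving gives C1 = 7/25, C2 = 6/5.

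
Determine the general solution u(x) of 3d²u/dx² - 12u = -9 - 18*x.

Divide through by 3: u'' - 4u = -3 - 6*x.
Characteristic equation r² - 4 = 0 factors as (r - 2)(r + 2) = 0, so r = 2, -2.
Hence u_h = C1*exp(2*x) + C2*exp(-2*x).
For the particular solution try u_p = A0 + A1*x. Substituting and matching coefficients of each power of x gives A0 = 3/4, A1 = 3/2, so u_p = 3/4 + 3*x/2.

u = 3/4 + 3*x/2 + C1*exp(2*x) + C2*exp(-2*x)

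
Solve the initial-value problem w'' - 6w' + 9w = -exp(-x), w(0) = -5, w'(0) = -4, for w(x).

Characteristic equation r² - 6r + 9 = 0 has discriminant (-6)² - 4·(9) = 0, so r = 3 is a repeated root.
Hence w_h = (C1 + C2*x)*exp(3*x).
Try w_p = A*exp(-x). Substituting into the equation and dividing by exp(-x) gives A = -1/16, so w_p = -exp(-x)/16.
General solution: w = -exp(-x)/16 + C1*exp(3*x) + C2*x*exp(3*x).
Apply the initial conditions: w(0) = -1/16 + C1 = -5 and w'(0) = 1/16 + C2 + 3*C1 = -4. Solving gives C1 = -79/16, C2 = 43/4.

w = -79*exp(3*x)/16 - exp(-x)/16 + 43*x*exp(3*x)/4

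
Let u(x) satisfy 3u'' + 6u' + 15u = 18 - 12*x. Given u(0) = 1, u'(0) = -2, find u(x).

u = 38/25 - 4*x/5 - 43*exp(-x)*sin(2*x)/50 - 13*cos(2*x)*exp(-x)/25

Divide through by 3: u'' + 2u' + 5u = 6 - 4*x.
Characteristic equation r² + 2r + 5 = 0 has discriminant (2)² - 4·(5) = -16 < 0, so r = -1 ± 2i.
Hence u_h = C1*cos(2*x)*exp(-x) + C2*exp(-x)*sin(2*x).
For the particular solution try u_p = A0 + A1*x. Substituting and matching coefficients of each power of x gives A0 = 38/25, A1 = -4/5, so u_p = 38/25 - 4*x/5.
General solution: u = 38/25 - 4*x/5 + C1*cos(2*x)*exp(-x) + C2*exp(-x)*sin(2*x).
Apply the initial conditions: u(0) = 38/25 + C1 = 1 and u'(0) = -4/5 - C1 + 2*C2 = -2. Solving gives C1 = -13/25, C2 = -43/50.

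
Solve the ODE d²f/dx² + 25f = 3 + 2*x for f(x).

f = 3/25 + 2*x/25 + C1*cos(5*x) + C2*sin(5*x)

Characteristic equation r² + 25 = 0 has discriminant (0)² - 4·(25) = -100 < 0, so r = ± 5i.
Hence f_h = C1*cos(5*x) + C2*sin(5*x).
For the particular solution try f_p = A0 + A1*x. Substituting and matching coefficients of each power of x gives A0 = 3/25, A1 = 2/25, so f_p = 3/25 + 2*x/25.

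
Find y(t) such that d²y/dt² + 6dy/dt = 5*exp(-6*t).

y = C2 + C1*exp(-6*t) - 5*t*exp(-6*t)/6

Characteristic equation r² + 6r = 0 factors as (r + 6)r = 0, so r = -6, 0.
Hence y_h = C1*exp(-6*t) + C2.
Since exp(-6*t) solves the homogeneous equation (r = -6 is a root of multiplicity 1), multiply the trial by t. Try y_p = A*t*exp(-6*t). Substituting into the equation and dividing by exp(-6*t) gives A = -5/6, so y_p = -5*t*exp(-6*t)/6.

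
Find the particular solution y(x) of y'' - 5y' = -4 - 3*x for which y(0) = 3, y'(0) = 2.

Characteristic equation r² - 5r = 0 factors as (r - 5)r = 0, so r = 5, 0.
Hence y_h = C1*exp(5*x) + C2.
Since 0 is a characteristic root (multiplicity 1), multiply the polynomial trial by x: try y_p = x*(A0 + A1*x). Substituting and matching coefficients of each power of x gives A0 = 23/25, A1 = 3/10, so y_p = 3*x^2/10 + 23*x/25.
General solution: y = C2 + 3*x^2/10 + 23*x/25 + C1*exp(5*x).
Apply the initial conditions: y(0) = C1 + C2 = 3 and y'(0) = 23/25 + 5*C1 = 2. Solving gives C1 = 27/125, C2 = 348/125.

y = 348/125 + 3*x**2/10 + 23*x/25 + 27*exp(5*x)/125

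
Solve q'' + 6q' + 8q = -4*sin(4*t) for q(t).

q = sin(4*t)/20 + 3*cos(4*t)/20 + C1*exp(-2*t) + C2*exp(-4*t)

Characteristic equation r² + 6r + 8 = 0 factors as (r + 2)(r + 4) = 0, so r = -2, -4.
Hence q_h = C1*exp(-2*t) + C2*exp(-4*t).
Try q_p = A*cos(4*t) + B*sin(4*t). Substituting and equating the coefficients of cos(4t) and sin(4t) gives A = 3/20, B = 1/20, so q_p = sin(4*t)/20 + 3*cos(4*t)/20.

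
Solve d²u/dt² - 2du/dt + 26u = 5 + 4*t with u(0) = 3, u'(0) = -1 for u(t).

u = 69/338 + 2*t/13 - 267*exp(t)*sin(5*t)/338 + 945*cos(5*t)*exp(t)/338

Characteristic equation r² - 2r + 26 = 0 has discriminant (-2)² - 4·(26) = -100 < 0, so r = 1 ± 5i.
Hence u_h = C1*cos(5*t)*exp(t) + C2*exp(t)*sin(5*t).
For the particular solution try u_p = A0 + A1*t. Substituting and matching coefficients of each power of t gives A0 = 69/338, A1 = 2/13, so u_p = 69/338 + 2*t/13.
General solution: u = 69/338 + 2*t/13 + C1*cos(5*t)*exp(t) + C2*exp(t)*sin(5*t).
Apply the initial conditions: u(0) = 69/338 + C1 = 3 and u'(0) = 2/13 + C1 + 5*C2 = -1. Solving gives C1 = 945/338, C2 = -267/338.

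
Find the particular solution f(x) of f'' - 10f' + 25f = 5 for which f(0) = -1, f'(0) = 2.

Characteristic equation r² - 10r + 25 = 0 has discriminant (-10)² - 4·(25) = 0, so r = 5 is a repeated root.
Hence f_h = (C1 + C2*x)*exp(5*x).
For the particular solution try f_p = A0. Substituting and matching coefficients of each power of x gives A0 = 1/5, so f_p = 1/5.
General solution: f = 1/5 + C1*exp(5*x) + C2*x*exp(5*x).
Apply the initial conditions: f(0) = 1/5 + C1 = -1 and f'(0) = C2 + 5*C1 = 2. Solving gives C1 = -6/5, C2 = 8.

f = 1/5 - 6*exp(5*x)/5 + 8*x*exp(5*x)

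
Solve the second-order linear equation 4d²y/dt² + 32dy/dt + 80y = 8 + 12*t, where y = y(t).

y = 1/25 + 3*t/20 + C1*cos(2*t)*exp(-4*t) + C2*exp(-4*t)*sin(2*t)

Divide through by 4: y'' + 8y' + 20y = 2 + 3*t.
Characteristic equation r² + 8r + 20 = 0 has discriminant (8)² - 4·(20) = -16 < 0, so r = -4 ± 2i.
Hence y_h = C1*cos(2*t)*exp(-4*t) + C2*exp(-4*t)*sin(2*t).
For the particular solution try y_p = A0 + A1*t. Substituting and matching coefficients of each power of t gives A0 = 1/25, A1 = 3/20, so y_p = 1/25 + 3*t/20.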